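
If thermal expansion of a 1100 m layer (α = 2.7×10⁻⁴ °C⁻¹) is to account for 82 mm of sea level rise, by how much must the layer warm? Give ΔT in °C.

0.276 °C

ΔT = Δh/(αH) = 0.082 / (2.7×10⁻⁴ × 1100) ≈ 0.2761 °C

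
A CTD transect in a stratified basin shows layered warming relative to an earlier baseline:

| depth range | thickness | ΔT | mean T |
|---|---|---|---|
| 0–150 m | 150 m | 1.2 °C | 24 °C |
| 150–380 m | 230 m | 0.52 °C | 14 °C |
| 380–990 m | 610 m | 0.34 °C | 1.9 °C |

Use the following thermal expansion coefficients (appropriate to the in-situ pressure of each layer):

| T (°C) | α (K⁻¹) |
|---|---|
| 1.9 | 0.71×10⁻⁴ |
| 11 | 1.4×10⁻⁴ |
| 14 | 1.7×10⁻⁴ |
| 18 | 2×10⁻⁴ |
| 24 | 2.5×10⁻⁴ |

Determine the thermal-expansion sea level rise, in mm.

80 mm of thermosteric rise

Layer 1 at 24 °C → α = 2.5×10⁻⁴ K⁻¹
Layer 2 at 14 °C → α = 1.7×10⁻⁴ K⁻¹
Layer 3 at 1.9 °C → α = 0.71×10⁻⁴ K⁻¹
Layer 1: 2.5×10⁻⁴ × 150 × 1.2 = 0.04500 m
Layer 2: 1.7×10⁻⁴ × 0.52 × 230 = 0.020332 m
610 × 0.34 × 0.71×10⁻⁴ = 0.0147254 m
Δh = 0.04500 + 0.020332 + 0.0147254 = 0.0800574 m ≈ 80 mm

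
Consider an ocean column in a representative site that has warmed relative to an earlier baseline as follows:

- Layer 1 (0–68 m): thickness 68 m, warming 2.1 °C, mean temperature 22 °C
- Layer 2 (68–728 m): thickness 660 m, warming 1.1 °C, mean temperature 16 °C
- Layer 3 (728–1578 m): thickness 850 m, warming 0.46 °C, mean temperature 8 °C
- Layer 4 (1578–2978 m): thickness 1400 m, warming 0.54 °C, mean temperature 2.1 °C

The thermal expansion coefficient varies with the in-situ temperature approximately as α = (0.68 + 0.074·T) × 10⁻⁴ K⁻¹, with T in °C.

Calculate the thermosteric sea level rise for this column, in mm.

Layer 1: α = (0.68 + 0.074×22)×10⁻⁴ = 2.308×10⁻⁴ K⁻¹
Layer 2: α = (0.68 + 0.074×16)×10⁻⁴ = 1.864×10⁻⁴ K⁻¹
Layer 3: α = (0.68 + 0.074×8)×10⁻⁴ = 1.272×10⁻⁴ K⁻¹
Layer 4: α = (0.68 + 0.074×2.1)×10⁻⁴ = 0.8354×10⁻⁴ K⁻¹
Layer 1: 2.308×10⁻⁴ × 68 × 2.1 = 0.03295824 m
1.1 × 1.864×10⁻⁴ × 660 = 0.1353264 m
728–1578 m: 0.46 × 850 × 1.272×10⁻⁴ = 0.0497352 m
Layer 4: 1400 × 0.8354×10⁻⁴ × 0.54 = 0.06315624 m
Δh = 0.03295824 + 0.1353264 + 0.0497352 + 0.06315624 = 0.28117608 m

about 281 mm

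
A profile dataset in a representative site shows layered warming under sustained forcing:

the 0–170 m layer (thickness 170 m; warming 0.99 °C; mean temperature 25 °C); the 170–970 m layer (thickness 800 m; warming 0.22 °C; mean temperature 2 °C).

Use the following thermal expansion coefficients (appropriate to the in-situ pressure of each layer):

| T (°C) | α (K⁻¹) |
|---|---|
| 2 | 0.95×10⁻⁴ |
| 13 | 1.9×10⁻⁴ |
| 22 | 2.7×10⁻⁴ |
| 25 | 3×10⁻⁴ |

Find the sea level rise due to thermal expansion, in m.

about 0.0672 m

Layer 1 at 25 °C → α = 3×10⁻⁴ K⁻¹
Layer 2 at 2 °C → α = 0.95×10⁻⁴ K⁻¹
Layer 1: 3×10⁻⁴ × 170 × 0.99 = 0.05049 m
170–970 m: 0.22 × 0.95×10⁻⁴ × 800 = 0.01672 m
Δh = 0.05049 + 0.01672 = 0.06721 m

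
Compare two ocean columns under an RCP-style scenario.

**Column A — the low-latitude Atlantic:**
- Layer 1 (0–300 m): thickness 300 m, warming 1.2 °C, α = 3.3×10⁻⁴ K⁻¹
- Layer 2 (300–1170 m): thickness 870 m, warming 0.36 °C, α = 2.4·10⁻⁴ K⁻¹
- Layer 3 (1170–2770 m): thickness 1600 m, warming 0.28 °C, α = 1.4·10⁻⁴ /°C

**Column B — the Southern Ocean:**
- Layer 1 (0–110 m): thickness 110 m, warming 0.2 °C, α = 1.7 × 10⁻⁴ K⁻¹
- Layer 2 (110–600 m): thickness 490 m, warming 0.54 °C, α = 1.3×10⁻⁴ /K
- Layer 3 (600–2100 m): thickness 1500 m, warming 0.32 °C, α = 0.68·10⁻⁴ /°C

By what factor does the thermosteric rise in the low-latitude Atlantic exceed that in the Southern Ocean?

A 0–300 m: 3.3×10⁻⁴ × 300 × 1.2 = 0.11880 m
A Layer 2: 0.36 × 2.4×10⁻⁴ × 870 = 0.075168 m
A 1170–2770 m: 1.4×10⁻⁴ × 1600 × 0.28 = 0.06272 m
A total: 0.256688 m
B 0.2 × 1.7×10⁻⁴ × 110 = 0.00374 m
B Layer 2: 1.3×10⁻⁴ × 0.54 × 490 = 0.034398 m
B Layer 3: 0.32 × 1500 × 0.68×10⁻⁴ = 0.03264 m
B total: 0.070778 m
Ratio: 0.256688 / 0.070778 ≈ 3.627

≈ 3.6×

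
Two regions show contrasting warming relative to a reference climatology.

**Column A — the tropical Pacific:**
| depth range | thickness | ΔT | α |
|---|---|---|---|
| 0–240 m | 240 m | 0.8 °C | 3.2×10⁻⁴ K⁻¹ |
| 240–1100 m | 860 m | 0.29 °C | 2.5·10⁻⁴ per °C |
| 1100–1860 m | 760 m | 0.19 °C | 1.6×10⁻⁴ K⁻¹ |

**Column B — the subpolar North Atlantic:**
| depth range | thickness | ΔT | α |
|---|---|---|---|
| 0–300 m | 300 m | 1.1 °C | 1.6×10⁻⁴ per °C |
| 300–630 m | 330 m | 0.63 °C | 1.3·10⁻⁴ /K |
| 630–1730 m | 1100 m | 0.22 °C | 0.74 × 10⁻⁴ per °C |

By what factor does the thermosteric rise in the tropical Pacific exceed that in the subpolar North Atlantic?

≈ 1.5×

A 0–240 m: 3.2×10⁻⁴ × 240 × 0.8 = 0.06144 m
A Layer 2: 2.5×10⁻⁴ × 860 × 0.29 = 0.06235 m
A Layer 3: 760 × 0.19 × 1.6×10⁻⁴ = 0.023104 m
A total: 0.146894 m
B Layer 1: 1.1 × 300 × 1.6×10⁻⁴ = 0.05280 m
B 300–630 m: 1.3×10⁻⁴ × 0.63 × 330 = 0.027027 m
B 630–1730 m: 0.74×10⁻⁴ × 0.22 × 1100 = 0.017908 m
B total: 0.097735 m
Ratio: 0.146894 / 0.097735 ≈ 1.503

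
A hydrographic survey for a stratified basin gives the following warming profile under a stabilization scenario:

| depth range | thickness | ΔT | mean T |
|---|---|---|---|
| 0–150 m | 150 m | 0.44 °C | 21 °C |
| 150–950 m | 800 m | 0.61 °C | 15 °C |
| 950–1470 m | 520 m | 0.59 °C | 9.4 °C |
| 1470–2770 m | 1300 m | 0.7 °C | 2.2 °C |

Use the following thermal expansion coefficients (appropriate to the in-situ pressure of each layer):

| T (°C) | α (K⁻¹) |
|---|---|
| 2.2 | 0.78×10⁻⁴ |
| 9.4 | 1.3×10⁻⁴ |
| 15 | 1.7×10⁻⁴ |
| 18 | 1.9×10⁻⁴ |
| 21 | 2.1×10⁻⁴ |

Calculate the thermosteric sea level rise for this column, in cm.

Layer 1 at 21 °C → α = 2.1×10⁻⁴ K⁻¹
Layer 2 at 15 °C → α = 1.7×10⁻⁴ K⁻¹
Layer 3 at 9.4 °C → α = 1.3×10⁻⁴ K⁻¹
Layer 4 at 2.2 °C → α = 0.78×10⁻⁴ K⁻¹
Layer 1: 2.1×10⁻⁴ × 150 × 0.44 = 0.01386 m
1.7×10⁻⁴ × 800 × 0.61 = 0.08296 m
950–1470 m: 520 × 0.59 × 1.3×10⁻⁴ = 0.039884 m
Layer 4: 0.7 × 1300 × 0.78×10⁻⁴ = 0.07098 m
Δh = 0.01386 + 0.08296 + 0.039884 + 0.07098 = 0.207684 m

21 cm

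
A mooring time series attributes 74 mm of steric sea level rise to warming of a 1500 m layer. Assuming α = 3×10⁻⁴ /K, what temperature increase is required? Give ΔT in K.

ΔT ≈ 0.164 K

ΔT = Δh/(αH) = 0.074 / (3×10⁻⁴ × 1500) ≈ 0.1644 K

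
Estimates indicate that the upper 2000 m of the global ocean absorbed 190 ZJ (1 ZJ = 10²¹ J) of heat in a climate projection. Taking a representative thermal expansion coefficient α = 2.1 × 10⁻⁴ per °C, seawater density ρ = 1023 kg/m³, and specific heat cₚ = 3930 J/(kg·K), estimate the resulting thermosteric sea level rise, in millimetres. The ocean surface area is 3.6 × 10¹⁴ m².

about 27.6 mm

Per unit area: Q = 190×10²¹ / (3.6×10¹⁴) ≈ 5.278×10⁸ J/m²
Δh = αQ/(ρcₚ) = 2.1×10⁻⁴ × 5.278×10⁸ / (1023 × 3930) ≈ 0.027569 m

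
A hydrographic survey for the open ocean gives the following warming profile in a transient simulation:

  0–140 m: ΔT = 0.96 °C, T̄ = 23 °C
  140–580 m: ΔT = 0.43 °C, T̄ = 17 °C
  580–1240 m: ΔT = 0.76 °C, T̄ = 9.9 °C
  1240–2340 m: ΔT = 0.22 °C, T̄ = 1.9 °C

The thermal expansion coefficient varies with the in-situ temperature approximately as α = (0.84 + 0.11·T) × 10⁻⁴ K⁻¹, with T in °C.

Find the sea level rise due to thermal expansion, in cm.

21.9 cm of thermosteric rise

Layer 1: α = (0.84 + 0.11×23)×10⁻⁴ = 3.37×10⁻⁴ K⁻¹
Layer 2: α = (0.84 + 0.11×17)×10⁻⁴ = 2.71×10⁻⁴ K⁻¹
Layer 3: α = (0.84 + 0.11×9.9)×10⁻⁴ = 1.929×10⁻⁴ K⁻¹
Layer 4: α = (0.84 + 0.11×1.9)×10⁻⁴ = 1.049×10⁻⁴ K⁻¹
3.37×10⁻⁴ × 140 × 0.96 = 0.0452928 m
140–580 m: 0.43 × 2.71×10⁻⁴ × 440 = 0.0512732 m
660 × 0.76 × 1.929×10⁻⁴ = 0.09675864 m
0.22 × 1100 × 1.049×10⁻⁴ = 0.0253858 m
Δh = 0.0452928 + 0.0512732 + 0.09675864 + 0.0253858 = 0.21871044 m ≈ 21.9 cm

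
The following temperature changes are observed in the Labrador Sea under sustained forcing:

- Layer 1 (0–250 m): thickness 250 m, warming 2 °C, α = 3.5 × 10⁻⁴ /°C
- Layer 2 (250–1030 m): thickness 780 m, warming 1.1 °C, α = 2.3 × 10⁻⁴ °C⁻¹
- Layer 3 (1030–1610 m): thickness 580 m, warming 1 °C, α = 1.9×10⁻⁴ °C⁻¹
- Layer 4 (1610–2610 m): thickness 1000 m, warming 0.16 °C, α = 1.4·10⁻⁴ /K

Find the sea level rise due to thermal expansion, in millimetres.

505 mm of thermosteric rise

2 × 3.5×10⁻⁴ × 250 = 0.17500 m
2.3×10⁻⁴ × 780 × 1.1 = 0.19734 m
Layer 3: 1 × 1.9×10⁻⁴ × 580 = 0.11020 m
Layer 4: 1.4×10⁻⁴ × 1000 × 0.16 = 0.02240 m
Δh = 0.17500 + 0.19734 + 0.11020 + 0.02240 = 0.50494 m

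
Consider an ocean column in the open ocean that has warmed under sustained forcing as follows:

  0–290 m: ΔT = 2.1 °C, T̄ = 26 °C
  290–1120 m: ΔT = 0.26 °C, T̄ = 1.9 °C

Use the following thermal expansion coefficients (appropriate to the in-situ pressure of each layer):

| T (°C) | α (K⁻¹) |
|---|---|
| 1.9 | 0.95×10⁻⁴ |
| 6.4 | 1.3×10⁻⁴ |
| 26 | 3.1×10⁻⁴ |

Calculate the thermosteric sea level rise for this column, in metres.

0.21 m

Layer 1 at 26 °C → α = 3.1×10⁻⁴ K⁻¹
Layer 2 at 1.9 °C → α = 0.95×10⁻⁴ K⁻¹
Layer 1: 3.1×10⁻⁴ × 290 × 2.1 = 0.18879 m
290–1120 m: 0.26 × 0.95×10⁻⁴ × 830 = 0.020501 m
Δh = 0.18879 + 0.020501 = 0.209291 m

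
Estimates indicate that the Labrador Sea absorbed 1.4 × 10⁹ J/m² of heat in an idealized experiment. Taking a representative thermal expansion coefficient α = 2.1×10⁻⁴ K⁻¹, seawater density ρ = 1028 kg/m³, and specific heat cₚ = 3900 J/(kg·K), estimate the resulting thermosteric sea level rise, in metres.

Δh = αQ/(ρcₚ) = 2.1×10⁻⁴ × 1.4×10⁹ / (1028 × 3900) ≈ 0.073331 m

Δh = 0.073 m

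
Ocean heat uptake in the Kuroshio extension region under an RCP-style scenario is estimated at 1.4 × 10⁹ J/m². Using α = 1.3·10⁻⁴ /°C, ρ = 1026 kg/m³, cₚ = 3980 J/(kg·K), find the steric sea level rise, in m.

Δh = αQ/(ρcₚ) = 1.3×10⁻⁴ × 1.4×10⁹ / (1026 × 3980) ≈ 0.04457 m

Δh ≈ 0.045 m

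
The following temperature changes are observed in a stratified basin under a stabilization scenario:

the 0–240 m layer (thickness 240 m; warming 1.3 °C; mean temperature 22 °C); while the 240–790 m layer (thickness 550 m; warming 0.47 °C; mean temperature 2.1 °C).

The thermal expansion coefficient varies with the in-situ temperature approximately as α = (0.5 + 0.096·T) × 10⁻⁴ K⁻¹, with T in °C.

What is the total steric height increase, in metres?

Layer 1: α = (0.5 + 0.096×22)×10⁻⁴ = 2.612×10⁻⁴ K⁻¹
Layer 2: α = (0.5 + 0.096×2.1)×10⁻⁴ = 0.7016×10⁻⁴ K⁻¹
Layer 1: 2.612×10⁻⁴ × 1.3 × 240 = 0.0814944 m
0.47 × 0.7016×10⁻⁴ × 550 = 0.01813636 m
Δh = 0.0814944 + 0.01813636 = 0.09963076 m

Δh = 0.0996 m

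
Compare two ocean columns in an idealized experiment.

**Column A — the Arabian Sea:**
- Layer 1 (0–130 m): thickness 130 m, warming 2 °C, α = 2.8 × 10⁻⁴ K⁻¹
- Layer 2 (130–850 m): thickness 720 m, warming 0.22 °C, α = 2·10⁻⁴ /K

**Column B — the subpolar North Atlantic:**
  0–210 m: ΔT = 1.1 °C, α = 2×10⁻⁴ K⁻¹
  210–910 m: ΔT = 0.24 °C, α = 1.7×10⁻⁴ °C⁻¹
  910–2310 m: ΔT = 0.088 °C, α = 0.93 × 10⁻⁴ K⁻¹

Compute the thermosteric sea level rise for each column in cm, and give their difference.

A: 10 cm; B: 8.6 cm; difference 1.8 cm

A 0–130 m: 2 × 2.8×10⁻⁴ × 130 = 0.07280 m
A 130–850 m: 2×10⁻⁴ × 720 × 0.22 = 0.03168 m
A total: 0.10448 m
B Layer 1: 2×10⁻⁴ × 1.1 × 210 = 0.04620 m
B 0.24 × 700 × 1.7×10⁻⁴ = 0.02856 m
B 0.088 × 0.93×10⁻⁴ × 1400 = 0.0114576 m
B total: 0.0862176 m
Difference: 0.10448 − 0.0862176 = 0.0182624 m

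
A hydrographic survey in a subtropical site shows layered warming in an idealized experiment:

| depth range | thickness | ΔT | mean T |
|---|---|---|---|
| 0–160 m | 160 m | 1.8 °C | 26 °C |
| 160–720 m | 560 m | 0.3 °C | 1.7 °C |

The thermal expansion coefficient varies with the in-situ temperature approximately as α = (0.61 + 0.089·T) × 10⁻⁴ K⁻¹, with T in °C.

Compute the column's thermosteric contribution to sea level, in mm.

97 mm of thermosteric rise

Layer 1: α = (0.61 + 0.089×26)×10⁻⁴ = 2.924×10⁻⁴ K⁻¹
Layer 2: α = (0.61 + 0.089×1.7)×10⁻⁴ = 0.7613×10⁻⁴ K⁻¹
Layer 1: 1.8 × 160 × 2.924×10⁻⁴ = 0.0842112 m
0.7613×10⁻⁴ × 560 × 0.3 = 0.01278984 m
Δh = 0.0842112 + 0.01278984 = 0.09700104 m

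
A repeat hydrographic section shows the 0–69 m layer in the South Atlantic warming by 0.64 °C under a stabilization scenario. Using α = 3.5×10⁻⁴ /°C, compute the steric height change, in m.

0.0155 m

Δh = αΔT·H = 3.5×10⁻⁴ × 0.64 × 69 = 0.015456 m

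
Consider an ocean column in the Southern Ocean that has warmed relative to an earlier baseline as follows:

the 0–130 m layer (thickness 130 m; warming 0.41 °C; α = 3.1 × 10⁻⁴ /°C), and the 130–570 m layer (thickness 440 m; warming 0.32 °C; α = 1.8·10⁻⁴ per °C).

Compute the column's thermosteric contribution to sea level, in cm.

Layer 1: 0.41 × 130 × 3.1×10⁻⁴ = 0.016523 m
130–570 m: 1.8×10⁻⁴ × 0.32 × 440 = 0.025344 m
Δh = 0.016523 + 0.025344 = 0.041867 m

4.19 cm of thermosteric rise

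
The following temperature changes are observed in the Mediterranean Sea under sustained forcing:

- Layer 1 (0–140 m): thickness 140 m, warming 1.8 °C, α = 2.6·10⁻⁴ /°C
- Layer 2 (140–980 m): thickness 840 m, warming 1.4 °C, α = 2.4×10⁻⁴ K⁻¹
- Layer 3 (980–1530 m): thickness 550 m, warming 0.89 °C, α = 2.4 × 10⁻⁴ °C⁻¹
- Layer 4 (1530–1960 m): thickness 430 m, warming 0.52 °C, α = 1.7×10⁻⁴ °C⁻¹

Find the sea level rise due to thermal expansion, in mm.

about 503 mm

1.8 × 140 × 2.6×10⁻⁴ = 0.06552 m
Layer 2: 840 × 1.4 × 2.4×10⁻⁴ = 0.28224 m
Layer 3: 550 × 2.4×10⁻⁴ × 0.89 = 0.11748 m
Layer 4: 1.7×10⁻⁴ × 0.52 × 430 = 0.038012 m
Δh = 0.06552 + 0.28224 + 0.11748 + 0.038012 = 0.503252 m ≈ 503 mm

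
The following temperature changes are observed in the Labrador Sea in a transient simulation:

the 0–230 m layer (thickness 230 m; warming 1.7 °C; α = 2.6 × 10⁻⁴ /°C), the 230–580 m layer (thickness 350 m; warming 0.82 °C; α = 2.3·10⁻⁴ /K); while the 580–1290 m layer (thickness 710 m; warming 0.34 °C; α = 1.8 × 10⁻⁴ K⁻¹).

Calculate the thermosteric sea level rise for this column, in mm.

0–230 m: 1.7 × 2.6×10⁻⁴ × 230 = 0.10166 m
350 × 0.82 × 2.3×10⁻⁴ = 0.06601 m
580–1290 m: 1.8×10⁻⁴ × 710 × 0.34 = 0.043452 m
Δh = 0.10166 + 0.06601 + 0.043452 = 0.211122 m

Δh = 210 mm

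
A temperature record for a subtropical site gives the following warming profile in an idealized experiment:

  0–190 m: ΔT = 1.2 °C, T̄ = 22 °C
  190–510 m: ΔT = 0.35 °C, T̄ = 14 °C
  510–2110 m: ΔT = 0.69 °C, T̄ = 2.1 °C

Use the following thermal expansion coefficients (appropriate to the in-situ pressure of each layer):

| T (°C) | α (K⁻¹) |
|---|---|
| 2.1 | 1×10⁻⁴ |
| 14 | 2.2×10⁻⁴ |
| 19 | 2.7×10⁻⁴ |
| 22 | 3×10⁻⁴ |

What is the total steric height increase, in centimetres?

20 cm of thermosteric rise

Layer 1 at 22 °C → α = 3×10⁻⁴ K⁻¹
Layer 2 at 14 °C → α = 2.2×10⁻⁴ K⁻¹
Layer 3 at 2.1 °C → α = 1×10⁻⁴ K⁻¹
Layer 1: 190 × 3×10⁻⁴ × 1.2 = 0.06840 m
190–510 m: 0.35 × 320 × 2.2×10⁻⁴ = 0.02464 m
510–2110 m: 1600 × 1×10⁻⁴ × 0.69 = 0.11040 m
Δh = 0.06840 + 0.02464 + 0.11040 = 0.20344 m ≈ 20 cm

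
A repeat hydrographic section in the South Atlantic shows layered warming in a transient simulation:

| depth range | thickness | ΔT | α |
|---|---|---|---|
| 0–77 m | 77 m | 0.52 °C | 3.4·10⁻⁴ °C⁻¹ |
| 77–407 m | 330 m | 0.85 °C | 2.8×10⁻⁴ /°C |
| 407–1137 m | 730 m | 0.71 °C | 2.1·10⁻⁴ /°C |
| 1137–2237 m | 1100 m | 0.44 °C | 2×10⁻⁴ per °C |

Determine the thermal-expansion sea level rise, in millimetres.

about 300 mm

3.4×10⁻⁴ × 0.52 × 77 = 0.0136136 m
Layer 2: 330 × 0.85 × 2.8×10⁻⁴ = 0.07854 m
407–1137 m: 2.1×10⁻⁴ × 0.71 × 730 = 0.108843 m
0.44 × 1100 × 2×10⁻⁴ = 0.09680 m
Δh = 0.0136136 + 0.07854 + 0.108843 + 0.09680 = 0.2977966 m ≈ 300 mm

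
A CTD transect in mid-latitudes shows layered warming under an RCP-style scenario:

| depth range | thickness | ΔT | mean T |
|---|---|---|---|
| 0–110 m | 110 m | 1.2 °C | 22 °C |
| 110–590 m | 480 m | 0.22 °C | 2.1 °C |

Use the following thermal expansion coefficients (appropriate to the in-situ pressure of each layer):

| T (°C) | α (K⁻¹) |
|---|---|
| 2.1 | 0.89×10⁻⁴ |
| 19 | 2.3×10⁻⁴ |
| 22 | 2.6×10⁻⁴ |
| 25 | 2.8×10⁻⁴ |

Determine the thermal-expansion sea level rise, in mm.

Layer 1 at 22 °C → α = 2.6×10⁻⁴ K⁻¹
Layer 2 at 2.1 °C → α = 0.89×10⁻⁴ K⁻¹
Layer 1: 1.2 × 110 × 2.6×10⁻⁴ = 0.03432 m
0.89×10⁻⁴ × 0.22 × 480 = 0.0093984 m
Δh = 0.03432 + 0.0093984 = 0.0437184 m

about 43.7 mm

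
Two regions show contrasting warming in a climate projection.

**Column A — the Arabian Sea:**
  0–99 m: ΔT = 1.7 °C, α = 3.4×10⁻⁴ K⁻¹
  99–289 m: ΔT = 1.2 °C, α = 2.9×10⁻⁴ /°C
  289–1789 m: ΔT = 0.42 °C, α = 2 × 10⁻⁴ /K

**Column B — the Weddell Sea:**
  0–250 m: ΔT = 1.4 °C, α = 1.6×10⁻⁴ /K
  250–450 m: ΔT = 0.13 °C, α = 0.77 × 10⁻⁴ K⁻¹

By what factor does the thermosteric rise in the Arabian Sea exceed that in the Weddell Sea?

a factor of 4.3

A Layer 1: 1.7 × 3.4×10⁻⁴ × 99 = 0.057222 m
A Layer 2: 1.2 × 190 × 2.9×10⁻⁴ = 0.06612 m
A Layer 3: 2×10⁻⁴ × 0.42 × 1500 = 0.12600 m
A total: 0.249342 m
B 0–250 m: 1.4 × 250 × 1.6×10⁻⁴ = 0.05600 m
B 250–450 m: 200 × 0.13 × 0.77×10⁻⁴ = 0.002002 m
B total: 0.058002 m
Ratio: 0.249342 / 0.058002 ≈ 4.299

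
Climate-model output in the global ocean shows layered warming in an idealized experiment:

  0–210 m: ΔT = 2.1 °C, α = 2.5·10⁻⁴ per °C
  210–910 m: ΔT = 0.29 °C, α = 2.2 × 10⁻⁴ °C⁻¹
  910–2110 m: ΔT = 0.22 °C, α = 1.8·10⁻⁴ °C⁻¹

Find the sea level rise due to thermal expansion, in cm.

20.2 cm

0–210 m: 210 × 2.1 × 2.5×10⁻⁴ = 0.11025 m
210–910 m: 2.2×10⁻⁴ × 700 × 0.29 = 0.04466 m
1200 × 1.8×10⁻⁴ × 0.22 = 0.04752 m
Δh = 0.11025 + 0.04466 + 0.04752 = 0.20243 m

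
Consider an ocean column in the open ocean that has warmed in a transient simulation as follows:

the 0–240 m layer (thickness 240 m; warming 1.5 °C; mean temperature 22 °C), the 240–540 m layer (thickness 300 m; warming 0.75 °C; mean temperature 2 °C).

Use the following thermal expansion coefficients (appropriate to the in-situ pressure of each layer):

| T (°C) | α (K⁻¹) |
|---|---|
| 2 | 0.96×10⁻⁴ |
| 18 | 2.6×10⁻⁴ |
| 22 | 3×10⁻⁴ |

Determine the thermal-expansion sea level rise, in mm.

130 mm of thermosteric rise

Layer 1 at 22 °C → α = 3×10⁻⁴ K⁻¹
Layer 2 at 2 °C → α = 0.96×10⁻⁴ K⁻¹
240 × 3×10⁻⁴ × 1.5 = 0.10800 m
300 × 0.75 × 0.96×10⁻⁴ = 0.02160 m
Δh = 0.10800 + 0.02160 = 0.12960 m ≈ 130 mm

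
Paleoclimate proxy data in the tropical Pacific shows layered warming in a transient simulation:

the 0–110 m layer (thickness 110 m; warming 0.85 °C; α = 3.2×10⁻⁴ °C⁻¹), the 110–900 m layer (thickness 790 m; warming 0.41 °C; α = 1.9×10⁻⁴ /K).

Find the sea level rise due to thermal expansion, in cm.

3.2×10⁻⁴ × 0.85 × 110 = 0.02992 m
790 × 1.9×10⁻⁴ × 0.41 = 0.061541 m
Δh = 0.02992 + 0.061541 = 0.091461 m ≈ 9.1 cm

9.1 cm of thermosteric rise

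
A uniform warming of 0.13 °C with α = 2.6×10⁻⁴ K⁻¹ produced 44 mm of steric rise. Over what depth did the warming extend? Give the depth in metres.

1300 m

H = Δh/(αΔT) = 0.044 / (2.6×10⁻⁴ × 0.13) ≈ 1302 m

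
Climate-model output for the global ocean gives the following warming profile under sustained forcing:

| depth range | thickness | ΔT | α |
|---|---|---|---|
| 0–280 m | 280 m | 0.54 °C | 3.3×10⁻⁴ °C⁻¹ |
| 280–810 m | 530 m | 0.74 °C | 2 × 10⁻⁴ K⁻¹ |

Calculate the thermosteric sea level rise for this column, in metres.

about 0.13 m

280 × 0.54 × 3.3×10⁻⁴ = 0.049896 m
Layer 2: 530 × 2×10⁻⁴ × 0.74 = 0.07844 m
Δh = 0.049896 + 0.07844 = 0.128336 m ≈ 0.13 m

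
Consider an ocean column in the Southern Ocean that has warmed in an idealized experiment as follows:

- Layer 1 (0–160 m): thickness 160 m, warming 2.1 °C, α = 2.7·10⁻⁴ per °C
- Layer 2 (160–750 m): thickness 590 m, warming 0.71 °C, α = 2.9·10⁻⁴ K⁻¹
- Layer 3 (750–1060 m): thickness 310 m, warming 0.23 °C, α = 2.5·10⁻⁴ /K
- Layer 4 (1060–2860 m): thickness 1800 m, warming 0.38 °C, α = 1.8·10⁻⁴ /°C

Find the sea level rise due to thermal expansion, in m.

about 0.353 m

160 × 2.1 × 2.7×10⁻⁴ = 0.09072 m
0.71 × 2.9×10⁻⁴ × 590 = 0.121481 m
750–1060 m: 2.5×10⁻⁴ × 0.23 × 310 = 0.017825 m
1800 × 1.8×10⁻⁴ × 0.38 = 0.12312 m
Δh = 0.09072 + 0.121481 + 0.017825 + 0.12312 = 0.353146 m ≈ 0.353 m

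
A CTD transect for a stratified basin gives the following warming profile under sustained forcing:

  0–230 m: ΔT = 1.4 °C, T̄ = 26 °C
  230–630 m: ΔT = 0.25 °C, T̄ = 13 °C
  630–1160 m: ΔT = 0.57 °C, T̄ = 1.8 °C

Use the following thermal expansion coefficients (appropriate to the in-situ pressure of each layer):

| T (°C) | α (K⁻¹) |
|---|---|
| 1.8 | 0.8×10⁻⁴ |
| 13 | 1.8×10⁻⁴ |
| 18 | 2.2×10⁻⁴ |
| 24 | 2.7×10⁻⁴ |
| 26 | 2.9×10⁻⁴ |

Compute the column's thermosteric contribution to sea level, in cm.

Layer 1 at 26 °C → α = 2.9×10⁻⁴ K⁻¹
Layer 2 at 13 °C → α = 1.8×10⁻⁴ K⁻¹
Layer 3 at 1.8 °C → α = 0.8×10⁻⁴ K⁻¹
0–230 m: 2.9×10⁻⁴ × 230 × 1.4 = 0.09338 m
1.8×10⁻⁴ × 400 × 0.25 = 0.01800 m
0.57 × 530 × 0.8×10⁻⁴ = 0.024168 m
Δh = 0.09338 + 0.01800 + 0.024168 = 0.135548 m ≈ 13.6 cm

about 13.6 cm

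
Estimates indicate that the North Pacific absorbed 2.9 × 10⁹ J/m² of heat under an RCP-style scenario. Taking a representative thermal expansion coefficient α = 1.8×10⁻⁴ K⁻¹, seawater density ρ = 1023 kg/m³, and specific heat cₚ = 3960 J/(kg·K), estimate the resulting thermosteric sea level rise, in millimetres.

129 mm

Δh = αQ/(ρcₚ) = 1.8×10⁻⁴ × 2.9×10⁹ / (1023 × 3960) ≈ 0.12885 m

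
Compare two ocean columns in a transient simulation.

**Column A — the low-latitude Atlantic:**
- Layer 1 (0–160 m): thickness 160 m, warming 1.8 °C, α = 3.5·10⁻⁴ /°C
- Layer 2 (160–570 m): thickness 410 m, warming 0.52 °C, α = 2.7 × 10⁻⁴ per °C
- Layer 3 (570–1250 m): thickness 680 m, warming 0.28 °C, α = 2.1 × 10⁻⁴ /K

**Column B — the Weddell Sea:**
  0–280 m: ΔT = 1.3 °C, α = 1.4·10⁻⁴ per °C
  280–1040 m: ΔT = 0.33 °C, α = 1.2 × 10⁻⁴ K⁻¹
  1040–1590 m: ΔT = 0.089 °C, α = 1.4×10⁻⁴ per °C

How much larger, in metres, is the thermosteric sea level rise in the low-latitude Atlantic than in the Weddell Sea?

A Layer 1: 160 × 1.8 × 3.5×10⁻⁴ = 0.10080 m
A 160–570 m: 410 × 0.52 × 2.7×10⁻⁴ = 0.057564 m
A 2.1×10⁻⁴ × 0.28 × 680 = 0.039984 m
A total: 0.198348 m
B 0–280 m: 280 × 1.4×10⁻⁴ × 1.3 = 0.05096 m
B 760 × 1.2×10⁻⁴ × 0.33 = 0.030096 m
B Layer 3: 550 × 0.089 × 1.4×10⁻⁴ = 0.006853 m
B total: 0.087909 m
Difference: 0.198348 − 0.087909 = 0.110439 m

0.110 m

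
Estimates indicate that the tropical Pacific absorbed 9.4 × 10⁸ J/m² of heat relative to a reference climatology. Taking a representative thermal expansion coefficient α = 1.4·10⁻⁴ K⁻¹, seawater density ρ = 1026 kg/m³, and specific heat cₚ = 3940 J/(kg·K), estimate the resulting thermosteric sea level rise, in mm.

Δh ≈ 32.6 mm

Δh = αQ/(ρcₚ) = 1.4×10⁻⁴ × 9.4×10⁸ / (1026 × 3940) ≈ 0.032555 m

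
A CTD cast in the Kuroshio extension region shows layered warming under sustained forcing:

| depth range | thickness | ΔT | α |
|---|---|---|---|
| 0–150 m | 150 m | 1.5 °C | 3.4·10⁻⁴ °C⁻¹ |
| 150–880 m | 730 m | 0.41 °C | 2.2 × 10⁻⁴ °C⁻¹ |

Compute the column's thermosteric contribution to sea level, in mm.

142 mm of thermosteric rise

3.4×10⁻⁴ × 150 × 1.5 = 0.07650 m
Layer 2: 730 × 0.41 × 2.2×10⁻⁴ = 0.065846 m
Δh = 0.07650 + 0.065846 = 0.142346 m ≈ 142 mm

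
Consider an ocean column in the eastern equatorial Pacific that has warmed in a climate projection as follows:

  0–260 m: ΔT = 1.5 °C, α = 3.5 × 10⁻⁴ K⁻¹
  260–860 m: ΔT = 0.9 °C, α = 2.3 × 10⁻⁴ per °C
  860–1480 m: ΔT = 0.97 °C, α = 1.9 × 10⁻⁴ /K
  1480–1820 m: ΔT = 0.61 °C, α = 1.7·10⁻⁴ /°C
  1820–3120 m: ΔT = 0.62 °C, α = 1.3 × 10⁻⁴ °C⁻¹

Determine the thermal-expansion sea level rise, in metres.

Δh = 0.515 m

3.5×10⁻⁴ × 260 × 1.5 = 0.13650 m
600 × 0.9 × 2.3×10⁻⁴ = 0.12420 m
620 × 1.9×10⁻⁴ × 0.97 = 0.114266 m
1480–1820 m: 1.7×10⁻⁴ × 0.61 × 340 = 0.035258 m
0.62 × 1300 × 1.3×10⁻⁴ = 0.10478 m
Δh = 0.13650 + 0.12420 + 0.114266 + 0.035258 + 0.10478 = 0.515004 m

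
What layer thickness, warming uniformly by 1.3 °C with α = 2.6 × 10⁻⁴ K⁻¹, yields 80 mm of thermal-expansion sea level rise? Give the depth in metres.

H = Δh/(αΔT) = 0.08 / (2.6×10⁻⁴ × 1.3) ≈ 236.7 m

about 237 m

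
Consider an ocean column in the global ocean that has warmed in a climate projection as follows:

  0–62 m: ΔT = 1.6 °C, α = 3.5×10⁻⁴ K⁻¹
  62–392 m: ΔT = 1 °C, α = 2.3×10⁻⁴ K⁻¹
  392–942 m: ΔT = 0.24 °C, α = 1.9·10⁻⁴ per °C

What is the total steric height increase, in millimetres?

Layer 1: 1.6 × 62 × 3.5×10⁻⁴ = 0.03472 m
2.3×10⁻⁴ × 330 × 1 = 0.07590 m
1.9×10⁻⁴ × 0.24 × 550 = 0.02508 m
Δh = 0.03472 + 0.07590 + 0.02508 = 0.13570 m

about 140 mm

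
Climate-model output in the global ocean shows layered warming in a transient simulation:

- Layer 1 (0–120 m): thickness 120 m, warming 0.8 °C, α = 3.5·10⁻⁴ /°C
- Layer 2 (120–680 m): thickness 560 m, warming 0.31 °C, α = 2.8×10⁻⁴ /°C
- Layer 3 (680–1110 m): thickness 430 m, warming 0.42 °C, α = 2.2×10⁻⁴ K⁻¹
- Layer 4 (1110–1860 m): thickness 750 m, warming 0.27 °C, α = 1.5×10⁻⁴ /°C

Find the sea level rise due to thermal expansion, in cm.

0–120 m: 0.8 × 120 × 3.5×10⁻⁴ = 0.03360 m
Layer 2: 0.31 × 560 × 2.8×10⁻⁴ = 0.048608 m
Layer 3: 2.2×10⁻⁴ × 430 × 0.42 = 0.039732 m
1110–1860 m: 750 × 0.27 × 1.5×10⁻⁴ = 0.030375 m
Δh = 0.03360 + 0.048608 + 0.039732 + 0.030375 = 0.152315 m

Δh ≈ 15.2 cm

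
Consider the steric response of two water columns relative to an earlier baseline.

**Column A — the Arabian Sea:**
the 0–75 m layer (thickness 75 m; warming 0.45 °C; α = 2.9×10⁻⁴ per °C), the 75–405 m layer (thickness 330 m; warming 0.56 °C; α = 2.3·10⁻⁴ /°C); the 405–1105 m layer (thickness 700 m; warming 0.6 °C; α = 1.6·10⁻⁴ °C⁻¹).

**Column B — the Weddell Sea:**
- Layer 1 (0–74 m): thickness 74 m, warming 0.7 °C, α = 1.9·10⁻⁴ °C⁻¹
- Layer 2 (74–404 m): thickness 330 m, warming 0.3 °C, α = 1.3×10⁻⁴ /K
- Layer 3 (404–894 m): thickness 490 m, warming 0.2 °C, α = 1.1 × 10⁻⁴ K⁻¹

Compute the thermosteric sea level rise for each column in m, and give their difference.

A 75 × 0.45 × 2.9×10⁻⁴ = 0.0097875 m
A 330 × 2.3×10⁻⁴ × 0.56 = 0.042504 m
A 0.6 × 700 × 1.6×10⁻⁴ = 0.06720 m
A total: 0.1194915 m
B Layer 1: 74 × 1.9×10⁻⁴ × 0.7 = 0.009842 m
B Layer 2: 0.3 × 330 × 1.3×10⁻⁴ = 0.01287 m
B 404–894 m: 490 × 0.2 × 1.1×10⁻⁴ = 0.01078 m
B total: 0.033492 m
Difference: 0.1194915 − 0.033492 = 0.0859995 m

A: 0.12 m; B: 0.033 m; difference 0.086 m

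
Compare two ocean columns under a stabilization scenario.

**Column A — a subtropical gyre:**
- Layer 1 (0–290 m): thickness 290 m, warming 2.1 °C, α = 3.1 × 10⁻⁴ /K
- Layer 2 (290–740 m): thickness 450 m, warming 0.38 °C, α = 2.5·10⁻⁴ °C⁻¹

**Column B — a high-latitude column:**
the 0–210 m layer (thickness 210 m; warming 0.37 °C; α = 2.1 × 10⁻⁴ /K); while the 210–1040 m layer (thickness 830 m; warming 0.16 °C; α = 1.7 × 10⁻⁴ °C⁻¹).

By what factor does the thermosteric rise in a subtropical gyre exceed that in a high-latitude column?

A 3.1×10⁻⁴ × 2.1 × 290 = 0.18879 m
A Layer 2: 450 × 2.5×10⁻⁴ × 0.38 = 0.04275 m
A total: 0.23154 m
B Layer 1: 2.1×10⁻⁴ × 210 × 0.37 = 0.016317 m
B 210–1040 m: 830 × 0.16 × 1.7×10⁻⁴ = 0.022576 m
B total: 0.038893 m
Ratio: 0.23154 / 0.038893 ≈ 5.953

5.95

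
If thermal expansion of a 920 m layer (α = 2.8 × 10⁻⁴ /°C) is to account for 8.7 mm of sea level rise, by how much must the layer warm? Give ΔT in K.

ΔT = Δh/(αH) = 0.0087 / (2.8×10⁻⁴ × 920) ≈ 0.03377 K

ΔT ≈ 0.0338 K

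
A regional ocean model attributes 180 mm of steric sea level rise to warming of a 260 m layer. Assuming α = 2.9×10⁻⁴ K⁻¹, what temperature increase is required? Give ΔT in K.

2.39 K

ΔT = Δh/(αH) = 0.18 / (2.9×10⁻⁴ × 260) ≈ 2.387 K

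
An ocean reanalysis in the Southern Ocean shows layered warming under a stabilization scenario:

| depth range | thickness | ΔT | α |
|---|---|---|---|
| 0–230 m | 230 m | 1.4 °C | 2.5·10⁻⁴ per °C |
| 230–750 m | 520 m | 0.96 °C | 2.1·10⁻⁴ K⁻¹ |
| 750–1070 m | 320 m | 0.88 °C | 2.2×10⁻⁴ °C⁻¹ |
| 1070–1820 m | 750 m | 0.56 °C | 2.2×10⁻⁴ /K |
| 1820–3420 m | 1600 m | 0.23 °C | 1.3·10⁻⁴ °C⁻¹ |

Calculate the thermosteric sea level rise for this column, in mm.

2.5×10⁻⁴ × 1.4 × 230 = 0.08050 m
230–750 m: 520 × 0.96 × 2.1×10⁻⁴ = 0.104832 m
Layer 3: 2.2×10⁻⁴ × 0.88 × 320 = 0.061952 m
750 × 0.56 × 2.2×10⁻⁴ = 0.09240 m
Layer 5: 0.23 × 1.3×10⁻⁴ × 1600 = 0.04784 m
Δh = 0.08050 + 0.104832 + 0.061952 + 0.09240 + 0.04784 = 0.387524 m

390 mm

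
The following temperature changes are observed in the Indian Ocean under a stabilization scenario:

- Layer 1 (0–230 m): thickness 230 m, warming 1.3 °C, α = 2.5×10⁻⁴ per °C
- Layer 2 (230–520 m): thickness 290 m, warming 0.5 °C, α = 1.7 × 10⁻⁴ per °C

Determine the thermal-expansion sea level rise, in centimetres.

1.3 × 2.5×10⁻⁴ × 230 = 0.07475 m
230–520 m: 0.5 × 290 × 1.7×10⁻⁴ = 0.02465 m
Δh = 0.07475 + 0.02465 = 0.09940 m

9.9 cm of thermosteric rise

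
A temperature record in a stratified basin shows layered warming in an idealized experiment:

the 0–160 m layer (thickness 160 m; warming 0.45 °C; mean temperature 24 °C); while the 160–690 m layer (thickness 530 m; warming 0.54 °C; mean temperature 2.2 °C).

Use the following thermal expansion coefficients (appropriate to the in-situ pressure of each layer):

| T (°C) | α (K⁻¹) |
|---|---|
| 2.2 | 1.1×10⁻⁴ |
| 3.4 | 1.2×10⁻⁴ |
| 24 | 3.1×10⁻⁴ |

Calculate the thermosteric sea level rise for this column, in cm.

Layer 1 at 24 °C → α = 3.1×10⁻⁴ K⁻¹
Layer 2 at 2.2 °C → α = 1.1×10⁻⁴ K⁻¹
0–160 m: 3.1×10⁻⁴ × 160 × 0.45 = 0.02232 m
1.1×10⁻⁴ × 0.54 × 530 = 0.031482 m
Δh = 0.02232 + 0.031482 = 0.053802 m ≈ 5.38 cm

about 5.38 cm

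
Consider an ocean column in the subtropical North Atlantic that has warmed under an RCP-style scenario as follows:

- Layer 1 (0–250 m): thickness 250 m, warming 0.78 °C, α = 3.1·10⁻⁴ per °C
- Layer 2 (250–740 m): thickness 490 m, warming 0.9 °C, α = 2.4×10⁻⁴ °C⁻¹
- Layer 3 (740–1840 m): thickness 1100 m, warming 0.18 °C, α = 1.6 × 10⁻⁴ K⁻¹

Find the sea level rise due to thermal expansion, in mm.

198 mm

0–250 m: 0.78 × 3.1×10⁻⁴ × 250 = 0.06045 m
2.4×10⁻⁴ × 490 × 0.9 = 0.10584 m
1.6×10⁻⁴ × 0.18 × 1100 = 0.03168 m
Δh = 0.06045 + 0.10584 + 0.03168 = 0.19797 m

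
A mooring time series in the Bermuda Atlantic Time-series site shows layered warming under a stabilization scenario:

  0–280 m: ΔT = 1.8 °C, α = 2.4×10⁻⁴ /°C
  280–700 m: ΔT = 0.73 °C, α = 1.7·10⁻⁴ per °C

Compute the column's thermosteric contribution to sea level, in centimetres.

280 × 1.8 × 2.4×10⁻⁴ = 0.12096 m
280–700 m: 420 × 1.7×10⁻⁴ × 0.73 = 0.052122 m
Δh = 0.12096 + 0.052122 = 0.173082 m

Δh = 17.3 cm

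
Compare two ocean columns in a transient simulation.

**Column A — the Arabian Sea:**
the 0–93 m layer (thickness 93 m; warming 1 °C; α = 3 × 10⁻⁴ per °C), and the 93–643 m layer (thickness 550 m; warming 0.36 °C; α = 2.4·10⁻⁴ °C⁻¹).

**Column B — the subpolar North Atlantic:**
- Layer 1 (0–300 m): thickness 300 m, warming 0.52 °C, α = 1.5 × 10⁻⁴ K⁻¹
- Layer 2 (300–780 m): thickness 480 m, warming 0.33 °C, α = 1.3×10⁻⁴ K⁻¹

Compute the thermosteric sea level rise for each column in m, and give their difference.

A Layer 1: 3×10⁻⁴ × 93 × 1 = 0.02790 m
A 93–643 m: 2.4×10⁻⁴ × 0.36 × 550 = 0.04752 m
A total: 0.07542 m
B 0–300 m: 0.52 × 1.5×10⁻⁴ × 300 = 0.02340 m
B 0.33 × 1.3×10⁻⁴ × 480 = 0.020592 m
B total: 0.043992 m
Difference: 0.07542 − 0.043992 = 0.031428 m

Δh_A ≈ 0.0754 m, Δh_B ≈ 0.0440 m; difference ≈ 0.0314 m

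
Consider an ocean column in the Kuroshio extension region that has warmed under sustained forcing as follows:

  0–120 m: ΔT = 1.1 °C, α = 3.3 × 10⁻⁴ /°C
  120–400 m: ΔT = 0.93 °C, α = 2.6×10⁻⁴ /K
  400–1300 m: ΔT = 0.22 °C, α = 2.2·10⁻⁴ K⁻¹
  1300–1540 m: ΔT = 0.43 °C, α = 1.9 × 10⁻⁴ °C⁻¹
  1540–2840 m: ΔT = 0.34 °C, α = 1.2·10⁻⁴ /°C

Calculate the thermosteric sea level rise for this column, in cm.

0–120 m: 1.1 × 3.3×10⁻⁴ × 120 = 0.04356 m
120–400 m: 0.93 × 280 × 2.6×10⁻⁴ = 0.067704 m
400–1300 m: 900 × 2.2×10⁻⁴ × 0.22 = 0.04356 m
Layer 4: 240 × 0.43 × 1.9×10⁻⁴ = 0.019608 m
1.2×10⁻⁴ × 0.34 × 1300 = 0.05304 m
Δh = 0.04356 + 0.067704 + 0.04356 + 0.019608 + 0.05304 = 0.227472 m

Δh ≈ 22.7 cm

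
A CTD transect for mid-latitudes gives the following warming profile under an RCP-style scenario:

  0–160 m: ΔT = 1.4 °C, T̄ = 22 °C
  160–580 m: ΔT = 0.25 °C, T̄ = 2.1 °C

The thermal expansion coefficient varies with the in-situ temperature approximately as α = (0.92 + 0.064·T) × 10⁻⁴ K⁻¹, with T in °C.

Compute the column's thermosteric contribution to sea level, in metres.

Layer 1: α = (0.92 + 0.064×22)×10⁻⁴ = 2.328×10⁻⁴ K⁻¹
Layer 2: α = (0.92 + 0.064×2.1)×10⁻⁴ = 1.0544×10⁻⁴ K⁻¹
Layer 1: 160 × 1.4 × 2.328×10⁻⁴ = 0.0521472 m
420 × 1.0544×10⁻⁴ × 0.25 = 0.0110712 m
Δh = 0.0521472 + 0.0110712 = 0.0632184 m

Δh ≈ 0.0632 m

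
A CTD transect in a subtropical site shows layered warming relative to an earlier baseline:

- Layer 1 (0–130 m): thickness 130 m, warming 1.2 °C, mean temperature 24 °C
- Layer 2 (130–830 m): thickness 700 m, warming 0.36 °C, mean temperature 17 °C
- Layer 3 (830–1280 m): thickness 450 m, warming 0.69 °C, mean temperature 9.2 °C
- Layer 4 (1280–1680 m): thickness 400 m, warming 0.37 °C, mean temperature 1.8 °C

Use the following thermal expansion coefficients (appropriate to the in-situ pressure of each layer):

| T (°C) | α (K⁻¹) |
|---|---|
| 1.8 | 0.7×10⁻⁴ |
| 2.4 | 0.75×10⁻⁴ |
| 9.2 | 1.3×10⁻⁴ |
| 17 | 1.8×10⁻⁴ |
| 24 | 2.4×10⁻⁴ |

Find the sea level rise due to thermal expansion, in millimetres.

Layer 1 at 24 °C → α = 2.4×10⁻⁴ K⁻¹
Layer 2 at 17 °C → α = 1.8×10⁻⁴ K⁻¹
Layer 3 at 9.2 °C → α = 1.3×10⁻⁴ K⁻¹
Layer 4 at 1.8 °C → α = 0.7×10⁻⁴ K⁻¹
1.2 × 130 × 2.4×10⁻⁴ = 0.03744 m
130–830 m: 700 × 0.36 × 1.8×10⁻⁴ = 0.04536 m
0.69 × 450 × 1.3×10⁻⁴ = 0.040365 m
Layer 4: 0.37 × 400 × 0.7×10⁻⁴ = 0.01036 m
Δh = 0.03744 + 0.04536 + 0.040365 + 0.01036 = 0.133525 m ≈ 134 mm

134 mm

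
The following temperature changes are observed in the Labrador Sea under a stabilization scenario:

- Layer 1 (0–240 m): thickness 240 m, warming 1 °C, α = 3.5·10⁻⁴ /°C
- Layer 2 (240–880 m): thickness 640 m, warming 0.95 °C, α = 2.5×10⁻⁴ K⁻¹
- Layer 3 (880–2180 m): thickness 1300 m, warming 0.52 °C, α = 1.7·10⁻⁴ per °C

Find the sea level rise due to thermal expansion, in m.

3.5×10⁻⁴ × 240 × 1 = 0.08400 m
640 × 0.95 × 2.5×10⁻⁴ = 0.15200 m
Layer 3: 1300 × 1.7×10⁻⁴ × 0.52 = 0.11492 m
Δh = 0.08400 + 0.15200 + 0.11492 = 0.35092 m ≈ 0.351 m

Δh = 0.351 m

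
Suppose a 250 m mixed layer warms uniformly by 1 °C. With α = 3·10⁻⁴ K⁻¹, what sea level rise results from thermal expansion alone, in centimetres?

Δh = 7.50 cm

Δh = αΔT·H = 3×10⁻⁴ × 1 × 250 = 0.07500 m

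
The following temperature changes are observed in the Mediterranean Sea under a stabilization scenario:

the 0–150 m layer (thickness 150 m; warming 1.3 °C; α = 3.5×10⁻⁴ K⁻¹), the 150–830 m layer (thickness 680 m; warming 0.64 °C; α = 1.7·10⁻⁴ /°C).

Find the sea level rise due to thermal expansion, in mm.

3.5×10⁻⁴ × 1.3 × 150 = 0.06825 m
150–830 m: 0.64 × 680 × 1.7×10⁻⁴ = 0.073984 m
Δh = 0.06825 + 0.073984 = 0.142234 m

Δh ≈ 140 mm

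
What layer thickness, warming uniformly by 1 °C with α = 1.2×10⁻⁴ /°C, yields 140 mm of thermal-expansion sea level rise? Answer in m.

1200 m

H = Δh/(αΔT) = 0.14 / (1.2×10⁻⁴ × 1) ≈ 1167 m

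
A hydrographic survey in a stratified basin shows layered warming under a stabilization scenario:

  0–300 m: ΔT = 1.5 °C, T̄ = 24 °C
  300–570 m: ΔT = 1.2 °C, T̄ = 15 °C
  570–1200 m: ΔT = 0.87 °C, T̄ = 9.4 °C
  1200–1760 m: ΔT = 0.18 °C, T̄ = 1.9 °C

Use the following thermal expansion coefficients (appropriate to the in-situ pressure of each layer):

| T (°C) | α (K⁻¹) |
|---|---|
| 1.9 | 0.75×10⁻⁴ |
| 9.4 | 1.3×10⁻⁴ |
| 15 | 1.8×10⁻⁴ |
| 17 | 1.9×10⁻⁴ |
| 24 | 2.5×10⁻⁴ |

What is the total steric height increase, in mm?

Layer 1 at 24 °C → α = 2.5×10⁻⁴ K⁻¹
Layer 2 at 15 °C → α = 1.8×10⁻⁴ K⁻¹
Layer 3 at 9.4 °C → α = 1.3×10⁻⁴ K⁻¹
Layer 4 at 1.9 °C → α = 0.75×10⁻⁴ K⁻¹
Layer 1: 1.5 × 300 × 2.5×10⁻⁴ = 0.11250 m
Layer 2: 1.2 × 1.8×10⁻⁴ × 270 = 0.05832 m
Layer 3: 1.3×10⁻⁴ × 0.87 × 630 = 0.071253 m
Layer 4: 0.18 × 560 × 0.75×10⁻⁴ = 0.00756 m
Δh = 0.11250 + 0.05832 + 0.071253 + 0.00756 = 0.249633 m

250 mm of thermosteric rise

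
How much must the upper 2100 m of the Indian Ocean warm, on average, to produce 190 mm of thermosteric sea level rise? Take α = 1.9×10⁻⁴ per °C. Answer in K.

ΔT = Δh/(αH) = 0.19 / (1.9×10⁻⁴ × 2100) ≈ 0.4762 K

ΔT ≈ 0.476 K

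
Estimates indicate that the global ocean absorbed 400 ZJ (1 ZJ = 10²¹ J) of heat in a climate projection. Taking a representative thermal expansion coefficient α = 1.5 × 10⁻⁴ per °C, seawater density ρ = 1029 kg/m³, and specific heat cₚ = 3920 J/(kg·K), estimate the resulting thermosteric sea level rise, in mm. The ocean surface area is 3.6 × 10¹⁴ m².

Per unit area: Q = 400×10²¹ / (3.6×10¹⁴) ≈ 1.111×10⁹ J/m²
Δh = αQ/(ρcₚ) = 1.5×10⁻⁴ × 1.111×10⁹ / (1029 × 3920) ≈ 0.041315 m

about 41.3 mm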